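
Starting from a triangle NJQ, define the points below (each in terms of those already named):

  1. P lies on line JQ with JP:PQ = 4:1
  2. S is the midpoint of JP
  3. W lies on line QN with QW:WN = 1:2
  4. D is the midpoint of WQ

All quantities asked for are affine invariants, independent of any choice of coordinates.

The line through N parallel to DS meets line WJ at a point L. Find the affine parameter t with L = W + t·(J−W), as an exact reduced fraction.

t = -12

Choose coordinates N = (0, 0), J = (1, 0), Q = (0, 1).
1. P lies on line JQ with JP:PQ = 4:1 ⇒ P = (1/5, 4/5)
2. S is the midpoint of JP ⇒ S = (3/5, 2/5)
3. W lies on line QN with QW:WN = 1:2 ⇒ W = (0, 2/3)
4. D is the midpoint of WQ ⇒ D = (0, 5/6)
through N parallel to DS: direction (3/5, -13/30); meets WJ at L = (-12, 26/3)
L = W + t·(J−W) with t = -12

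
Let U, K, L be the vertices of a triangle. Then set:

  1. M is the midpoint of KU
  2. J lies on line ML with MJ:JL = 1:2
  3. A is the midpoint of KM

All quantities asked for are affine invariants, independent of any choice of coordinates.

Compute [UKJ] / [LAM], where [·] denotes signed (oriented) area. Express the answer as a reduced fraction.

Choose coordinates U = (0, 0), K = (1, 0), L = (0, 1).
1. M is the midpoint of KU ⇒ M = (1/2, 0)
2. J lies on line ML with MJ:JL = 1:2 ⇒ J = (1/3, 1/3)
3. A is the midpoint of KM ⇒ A = (3/4, 0)
2·[UKJ] = 1/3, 2·[LAM] = -1/4
[UKJ]:[LAM] = 1/3:-1/4 = -4/3

[UKJ]:[LAM] = -4/3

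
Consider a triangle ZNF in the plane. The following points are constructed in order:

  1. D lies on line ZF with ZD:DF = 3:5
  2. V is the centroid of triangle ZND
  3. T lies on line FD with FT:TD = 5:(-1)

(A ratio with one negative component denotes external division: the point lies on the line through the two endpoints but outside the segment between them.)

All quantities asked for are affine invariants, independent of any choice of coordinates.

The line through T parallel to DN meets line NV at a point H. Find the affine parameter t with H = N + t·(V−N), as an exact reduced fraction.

Set Z = (0, 0), N = (1, 0), F = (0, 1); any affine frame gives the same invariant.
1. D lies on line ZF with ZD:DF = 3:5 ⇒ D = (0, 3/8)
2. V is the centroid of triangle ZND ⇒ V = (1/3, 1/8)
3. T lies on line FD with FT:TD = 5:(-1) ⇒ T = (0, 7/32)
through T parallel to DN: direction (1, -3/8); meets NV at H = (1/6, 5/32)
H = N + t·(V−N) with t = 5/4

t = 5/4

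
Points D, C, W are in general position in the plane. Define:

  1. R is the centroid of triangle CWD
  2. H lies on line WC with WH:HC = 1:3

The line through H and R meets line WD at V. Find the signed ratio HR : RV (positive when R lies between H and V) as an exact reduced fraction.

HR:RV = -1/4

Assign D = (0, 0), C = (1, 0), W = (0, 1) — the answer is frame-independent, so this choice is without loss of generality.
1. R is the centroid of triangle CWD ⇒ R = (1/3, 1/3)
2. H lies on line WC with WH:HC = 1:3 ⇒ H = (1/4, 3/4)
line HR meets WD at V = (0, 2)
R = H + t·(V−H) with t = -1/3, so HR:RV = -1/3:4/3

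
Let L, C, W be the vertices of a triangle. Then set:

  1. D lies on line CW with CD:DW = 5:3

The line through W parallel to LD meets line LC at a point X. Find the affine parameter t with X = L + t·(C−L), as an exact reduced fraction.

t = -3/5

Set L = (0, 0), C = (1, 0), W = (0, 1); any affine frame gives the same invariant.
1. D lies on line CW with CD:DW = 5:3 ⇒ D = (3/8, 5/8)
through W parallel to LD: direction (3/8, 5/8); meets LC at X = (-3/5, 0)
X = L + t·(C−L) with t = -3/5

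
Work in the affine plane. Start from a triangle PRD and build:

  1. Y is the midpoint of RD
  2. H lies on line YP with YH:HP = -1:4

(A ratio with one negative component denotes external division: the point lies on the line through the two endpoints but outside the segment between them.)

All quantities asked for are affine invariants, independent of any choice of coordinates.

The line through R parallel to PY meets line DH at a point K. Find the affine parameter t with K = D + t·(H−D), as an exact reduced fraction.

Set P = (0, 0), R = (1, 0), D = (0, 1); any affine frame gives the same invariant.
1. Y is the midpoint of RD ⇒ Y = (1/2, 1/2)
2. H lies on line YP with YH:HP = -1:4 ⇒ H = (2/3, 2/3)
through R parallel to PY: direction (1/2, 1/2); meets DH at K = (4/3, 1/3)
K = D + t·(H−D) with t = 2

t = 2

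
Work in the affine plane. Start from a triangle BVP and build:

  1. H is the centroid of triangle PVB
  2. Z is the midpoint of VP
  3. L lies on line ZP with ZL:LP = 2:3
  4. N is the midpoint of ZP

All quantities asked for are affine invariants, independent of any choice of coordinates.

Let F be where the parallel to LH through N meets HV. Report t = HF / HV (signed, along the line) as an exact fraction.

t = -1/14

Choose coordinates B = (0, 0), V = (1, 0), P = (0, 1).
1. H is the centroid of triangle PVB ⇒ H = (1/3, 1/3)
2. Z is the midpoint of VP ⇒ Z = (1/2, 1/2)
3. L lies on line ZP with ZL:LP = 2:3 ⇒ L = (3/10, 7/10)
4. N is the midpoint of ZP ⇒ N = (1/4, 3/4)
through N parallel to LH: direction (1/30, -11/30); meets HV at F = (2/7, 5/14)
F = H + t·(V−H) with t = -1/14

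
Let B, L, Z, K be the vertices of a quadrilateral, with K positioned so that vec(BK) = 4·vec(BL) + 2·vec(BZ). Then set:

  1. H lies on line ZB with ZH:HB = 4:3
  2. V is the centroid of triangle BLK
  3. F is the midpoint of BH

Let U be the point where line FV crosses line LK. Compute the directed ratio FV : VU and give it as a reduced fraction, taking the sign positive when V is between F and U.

FV:VU = 83/28

Choose coordinates B = (0, 0), L = (1, 0), Z = (0, 1), K = (4, 2).
1. H lies on line ZB with ZH:HB = 4:3 ⇒ H = (0, 3/7)
2. V is the centroid of triangle BLK ⇒ V = (5/3, 2/3)
3. F is the midpoint of BH ⇒ F = (0, 3/14)
line FV meets LK at U = (185/83, 68/83)
V = F + t·(U−F) with t = 83/111, so FV:VU = 83/111:28/111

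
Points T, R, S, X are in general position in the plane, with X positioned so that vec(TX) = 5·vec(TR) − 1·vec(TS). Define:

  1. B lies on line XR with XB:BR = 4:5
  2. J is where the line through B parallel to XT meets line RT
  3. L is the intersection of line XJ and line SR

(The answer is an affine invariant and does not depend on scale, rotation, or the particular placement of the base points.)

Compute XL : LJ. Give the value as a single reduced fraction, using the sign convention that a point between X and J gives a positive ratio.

XL:LJ = 27/5

Set T = (0, 0), R = (1, 0), S = (0, 1), X = (5, -1); any affine frame gives the same invariant.
1. B lies on line XR with XB:BR = 4:5 ⇒ B = (29/9, -5/9)
2. J is where the line through B parallel to XT meets line RT ⇒ J = (4/9, 0)
3. L is the intersection of line XJ and line SR ⇒ L = (37/32, -5/32)
L = X + t·(J−X) with t = 27/32, so XL:LJ = t:(1−t) = 27/32:5/32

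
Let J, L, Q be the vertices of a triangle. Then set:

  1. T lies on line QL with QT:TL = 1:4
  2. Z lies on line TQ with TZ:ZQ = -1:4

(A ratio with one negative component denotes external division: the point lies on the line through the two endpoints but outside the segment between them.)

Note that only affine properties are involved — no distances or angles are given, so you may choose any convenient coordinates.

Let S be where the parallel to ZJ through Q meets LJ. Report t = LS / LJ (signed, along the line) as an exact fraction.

Assign J = (0, 0), L = (1, 0), Q = (0, 1) — the answer is frame-independent, so this choice is without loss of generality.
1. T lies on line QL with QT:TL = 1:4 ⇒ T = (1/5, 4/5)
2. Z lies on line TQ with TZ:ZQ = -1:4 ⇒ Z = (4/15, 11/15)
through Q parallel to ZJ: direction (-4/15, -11/15); meets LJ at S = (-4/11, 0)
S = L + t·(J−L) with t = 15/11

t = 15/11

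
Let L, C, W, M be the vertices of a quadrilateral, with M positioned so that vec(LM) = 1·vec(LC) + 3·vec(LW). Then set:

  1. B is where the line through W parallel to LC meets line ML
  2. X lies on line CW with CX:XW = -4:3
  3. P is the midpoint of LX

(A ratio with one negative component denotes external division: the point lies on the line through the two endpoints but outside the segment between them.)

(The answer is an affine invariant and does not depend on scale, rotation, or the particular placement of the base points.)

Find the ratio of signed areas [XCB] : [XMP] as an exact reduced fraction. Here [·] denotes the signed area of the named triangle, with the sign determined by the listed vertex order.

[XCB]:[XMP] = -8/39

Work in coordinates with L = (0, 0), C = (1, 0), W = (0, 1), M = (1, 3).
1. B is where the line through W parallel to LC meets line ML ⇒ B = (1/3, 1)
2. X lies on line CW with CX:XW = -4:3 ⇒ X = (-3, 4)
3. P is the midpoint of LX ⇒ P = (-3/2, 2)
2·[XCB] = 4/3, 2·[XMP] = -13/2
[XCB]:[XMP] = 4/3:-13/2 = -8/39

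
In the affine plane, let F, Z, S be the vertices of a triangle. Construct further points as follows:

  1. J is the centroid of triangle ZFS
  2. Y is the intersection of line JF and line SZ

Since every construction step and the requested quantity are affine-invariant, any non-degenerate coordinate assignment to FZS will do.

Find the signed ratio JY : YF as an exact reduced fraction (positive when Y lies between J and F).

Assign F = (0, 0), Z = (1, 0), S = (0, 1) — the answer is frame-independent, so this choice is without loss of generality.
1. J is the centroid of triangle ZFS ⇒ J = (1/3, 1/3)
2. Y is the intersection of line JF and line SZ ⇒ Y = (1/2, 1/2)
Y = J + t·(F−J) with t = -1/2, so JY:YF = t:(1−t) = -1/2:3/2

JY:YF = -1/3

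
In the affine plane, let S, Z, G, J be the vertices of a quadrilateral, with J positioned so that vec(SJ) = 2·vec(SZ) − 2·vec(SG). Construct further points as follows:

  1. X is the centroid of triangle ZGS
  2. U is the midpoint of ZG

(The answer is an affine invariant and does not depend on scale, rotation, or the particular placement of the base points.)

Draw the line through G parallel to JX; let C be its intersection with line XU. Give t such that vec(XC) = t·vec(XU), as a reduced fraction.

t = 1/2

Assign S = (0, 0), Z = (1, 0), G = (0, 1), J = (2, -2) — the answer is frame-independent, so this choice is without loss of generality.
1. X is the centroid of triangle ZGS ⇒ X = (1/3, 1/3)
2. U is the midpoint of ZG ⇒ U = (1/2, 1/2)
through G parallel to JX: direction (-5/3, 7/3); meets XU at C = (5/12, 5/12)
C = X + t·(U−X) with t = 1/2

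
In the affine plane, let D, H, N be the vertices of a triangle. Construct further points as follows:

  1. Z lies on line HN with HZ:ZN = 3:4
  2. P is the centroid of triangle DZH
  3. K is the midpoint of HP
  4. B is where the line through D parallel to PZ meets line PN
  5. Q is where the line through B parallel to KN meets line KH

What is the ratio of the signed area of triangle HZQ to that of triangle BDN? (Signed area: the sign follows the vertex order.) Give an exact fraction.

[HZQ]:[BDN] = -15/22

Assign D = (0, 0), H = (1, 0), N = (0, 1) — the answer is frame-independent, so this choice is without loss of generality.
1. Z lies on line HN with HZ:ZN = 3:4 ⇒ Z = (4/7, 3/7)
2. P is the centroid of triangle DZH ⇒ P = (11/21, 1/7)
3. K is the midpoint of HP ⇒ K = (16/21, 1/14)
4. B is where the line through D parallel to PZ meets line PN ⇒ B = (11/84, 11/14)
5. Q is where the line through B parallel to KN meets line KH ⇒ Q = (59/84, 5/56)
2·[HZQ] = 5/56, 2·[BDN] = -11/84
[HZQ]:[BDN] = 5/56:-11/84 = -15/22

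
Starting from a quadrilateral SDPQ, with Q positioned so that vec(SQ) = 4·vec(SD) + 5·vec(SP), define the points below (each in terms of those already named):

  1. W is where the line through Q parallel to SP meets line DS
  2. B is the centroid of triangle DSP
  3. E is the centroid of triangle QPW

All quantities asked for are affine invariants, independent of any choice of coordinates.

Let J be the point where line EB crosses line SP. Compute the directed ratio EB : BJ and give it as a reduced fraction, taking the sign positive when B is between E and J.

Work in coordinates with S = (0, 0), D = (1, 0), P = (0, 1), Q = (4, 5).
1. W is where the line through Q parallel to SP meets line DS ⇒ W = (4, 0)
2. B is the centroid of triangle DSP ⇒ B = (1/3, 1/3)
3. E is the centroid of triangle QPW ⇒ E = (8/3, 2)
line EB meets SP at J = (0, 2/21)
B = E + t·(J−E) with t = 7/8, so EB:BJ = 7/8:1/8

EB:BJ = 7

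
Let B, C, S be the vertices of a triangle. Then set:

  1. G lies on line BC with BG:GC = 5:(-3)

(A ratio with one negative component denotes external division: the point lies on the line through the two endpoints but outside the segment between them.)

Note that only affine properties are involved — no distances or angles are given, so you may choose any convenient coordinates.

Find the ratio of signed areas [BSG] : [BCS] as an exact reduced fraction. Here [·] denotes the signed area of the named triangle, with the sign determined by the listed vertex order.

[BSG]:[BCS] = -5/2

Assign B = (0, 0), C = (1, 0), S = (0, 1) — the answer is frame-independent, so this choice is without loss of generality.
1. G lies on line BC with BG:GC = 5:(-3) ⇒ G = (5/2, 0)
2·[BSG] = -5/2, 2·[BCS] = 1
[BSG]:[BCS] = -5/2:1 = -5/2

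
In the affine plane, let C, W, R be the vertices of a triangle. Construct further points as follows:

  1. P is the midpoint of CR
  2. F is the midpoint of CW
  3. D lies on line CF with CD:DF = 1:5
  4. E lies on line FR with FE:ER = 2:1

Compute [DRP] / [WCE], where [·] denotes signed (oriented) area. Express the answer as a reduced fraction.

[DRP]:[WCE] = -1/16

Assign C = (0, 0), W = (1, 0), R = (0, 1) — the answer is frame-independent, so this choice is without loss of generality.
1. P is the midpoint of CR ⇒ P = (0, 1/2)
2. F is the midpoint of CW ⇒ F = (1/2, 0)
3. D lies on line CF with CD:DF = 1:5 ⇒ D = (1/12, 0)
4. E lies on line FR with FE:ER = 2:1 ⇒ E = (1/6, 2/3)
2·[DRP] = 1/24, 2·[WCE] = -2/3
[DRP]:[WCE] = 1/24:-2/3 = -1/16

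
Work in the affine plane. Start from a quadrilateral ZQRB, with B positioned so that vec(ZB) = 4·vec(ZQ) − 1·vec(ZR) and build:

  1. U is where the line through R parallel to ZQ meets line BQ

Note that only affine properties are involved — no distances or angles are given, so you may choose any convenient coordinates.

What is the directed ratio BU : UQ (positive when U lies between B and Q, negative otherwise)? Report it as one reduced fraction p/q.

Set Z = (0, 0), Q = (1, 0), R = (0, 1), B = (4, -1); any affine frame gives the same invariant.
1. U is where the line through R parallel to ZQ meets line BQ ⇒ U = (-2, 1)
U = B + t·(Q−B) with t = 2, so BU:UQ = t:(1−t) = 2:-1

BU:UQ = -2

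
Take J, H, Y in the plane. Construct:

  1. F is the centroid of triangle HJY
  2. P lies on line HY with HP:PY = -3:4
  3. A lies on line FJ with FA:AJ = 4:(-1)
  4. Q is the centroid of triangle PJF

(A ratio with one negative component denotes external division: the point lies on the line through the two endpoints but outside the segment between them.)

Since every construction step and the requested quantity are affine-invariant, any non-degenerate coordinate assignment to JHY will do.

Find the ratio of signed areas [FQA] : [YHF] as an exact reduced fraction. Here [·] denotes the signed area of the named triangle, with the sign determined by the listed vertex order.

Choose coordinates J = (0, 0), H = (1, 0), Y = (0, 1).
1. F is the centroid of triangle HJY ⇒ F = (1/3, 1/3)
2. P lies on line HY with HP:PY = -3:4 ⇒ P = (4, -3)
3. A lies on line FJ with FA:AJ = 4:(-1) ⇒ A = (-1/9, -1/9)
4. Q is the centroid of triangle PJF ⇒ Q = (13/9, -8/9)
2·[FQA] = -28/27, 2·[YHF] = -1/3
[FQA]:[YHF] = -28/27:-1/3 = 28/9

[FQA]:[YHF] = 28/9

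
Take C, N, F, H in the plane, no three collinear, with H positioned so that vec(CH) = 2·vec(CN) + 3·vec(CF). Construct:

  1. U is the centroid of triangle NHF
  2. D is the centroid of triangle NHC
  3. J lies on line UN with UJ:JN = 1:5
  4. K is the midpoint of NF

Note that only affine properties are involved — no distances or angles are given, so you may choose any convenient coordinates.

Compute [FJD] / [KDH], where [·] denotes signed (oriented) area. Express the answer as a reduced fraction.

Choose coordinates C = (0, 0), N = (1, 0), F = (0, 1), H = (2, 3).
1. U is the centroid of triangle NHF ⇒ U = (1, 4/3)
2. D is the centroid of triangle NHC ⇒ D = (1, 1)
3. J lies on line UN with UJ:JN = 1:5 ⇒ J = (1, 10/9)
4. K is the midpoint of NF ⇒ K = (1/2, 1/2)
2·[FJD] = -1/9, 2·[KDH] = 1/2
[FJD]:[KDH] = -1/9:1/2 = -2/9

[FJD]:[KDH] = -2/9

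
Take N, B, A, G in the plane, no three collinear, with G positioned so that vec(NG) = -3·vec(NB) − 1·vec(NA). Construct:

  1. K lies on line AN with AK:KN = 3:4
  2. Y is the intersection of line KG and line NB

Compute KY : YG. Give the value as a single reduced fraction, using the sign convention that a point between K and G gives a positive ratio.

Assign N = (0, 0), B = (1, 0), A = (0, 1), G = (-3, -1) — the answer is frame-independent, so this choice is without loss of generality.
1. K lies on line AN with AK:KN = 3:4 ⇒ K = (0, 4/7)
2. Y is the intersection of line KG and line NB ⇒ Y = (-12/11, 0)
Y = K + t·(G−K) with t = 4/11, so KY:YG = t:(1−t) = 4/11:7/11

KY:YG = 4/7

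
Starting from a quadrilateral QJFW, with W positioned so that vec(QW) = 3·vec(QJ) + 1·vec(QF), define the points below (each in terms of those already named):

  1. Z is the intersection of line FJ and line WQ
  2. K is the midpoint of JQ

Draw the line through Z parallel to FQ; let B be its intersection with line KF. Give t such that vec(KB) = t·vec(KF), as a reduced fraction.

t = -1/2

Work in coordinates with Q = (0, 0), J = (1, 0), F = (0, 1), W = (3, 1).
1. Z is the intersection of line FJ and line WQ ⇒ Z = (3/4, 1/4)
2. K is the midpoint of JQ ⇒ K = (1/2, 0)
through Z parallel to FQ: direction (0, -1); meets KF at B = (3/4, -1/2)
B = K + t·(F−K) with t = -1/2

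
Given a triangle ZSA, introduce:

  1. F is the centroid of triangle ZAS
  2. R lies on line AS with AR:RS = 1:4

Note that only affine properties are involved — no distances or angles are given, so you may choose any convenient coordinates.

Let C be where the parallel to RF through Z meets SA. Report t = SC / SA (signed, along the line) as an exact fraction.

Work in coordinates with Z = (0, 0), S = (1, 0), A = (0, 1).
1. F is the centroid of triangle ZAS ⇒ F = (1/3, 1/3)
2. R lies on line AS with AR:RS = 1:4 ⇒ R = (1/5, 4/5)
through Z parallel to RF: direction (2/15, -7/15); meets SA at C = (-2/5, 7/5)
C = S + t·(A−S) with t = 7/5

t = 7/5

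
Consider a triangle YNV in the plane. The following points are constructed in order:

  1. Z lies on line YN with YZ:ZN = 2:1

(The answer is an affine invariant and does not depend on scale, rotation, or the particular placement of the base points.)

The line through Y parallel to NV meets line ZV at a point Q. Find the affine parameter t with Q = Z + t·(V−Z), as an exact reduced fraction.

Choose coordinates Y = (0, 0), N = (1, 0), V = (0, 1).
1. Z lies on line YN with YZ:ZN = 2:1 ⇒ Z = (2/3, 0)
through Y parallel to NV: direction (-1, 1); meets ZV at Q = (2, -2)
Q = Z + t·(V−Z) with t = -2

t = -2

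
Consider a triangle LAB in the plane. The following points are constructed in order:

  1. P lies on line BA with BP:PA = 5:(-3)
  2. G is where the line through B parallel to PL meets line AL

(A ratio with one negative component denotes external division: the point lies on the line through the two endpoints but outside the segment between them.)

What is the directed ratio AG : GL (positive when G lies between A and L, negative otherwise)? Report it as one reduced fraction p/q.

Assign L = (0, 0), A = (1, 0), B = (0, 1) — the answer is frame-independent, so this choice is without loss of generality.
1. P lies on line BA with BP:PA = 5:(-3) ⇒ P = (5/2, -3/2)
2. G is where the line through B parallel to PL meets line AL ⇒ G = (5/3, 0)
G = A + t·(L−A) with t = -2/3, so AG:GL = t:(1−t) = -2/3:5/3

AG:GL = -2/5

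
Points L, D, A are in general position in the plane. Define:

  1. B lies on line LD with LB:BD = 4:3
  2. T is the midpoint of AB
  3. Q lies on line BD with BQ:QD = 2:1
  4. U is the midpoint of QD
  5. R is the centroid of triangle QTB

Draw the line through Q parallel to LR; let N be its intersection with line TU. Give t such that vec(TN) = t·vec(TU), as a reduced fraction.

Choose coordinates L = (0, 0), D = (1, 0), A = (0, 1).
1. B lies on line LD with LB:BD = 4:3 ⇒ B = (4/7, 0)
2. T is the midpoint of AB ⇒ T = (2/7, 1/2)
3. Q lies on line BD with BQ:QD = 2:1 ⇒ Q = (6/7, 0)
4. U is the midpoint of QD ⇒ U = (13/14, 0)
5. R is the centroid of triangle QTB ⇒ R = (4/7, 1/6)
through Q parallel to LR: direction (4/7, 1/6); meets TU at N = (10/11, 1/66)
N = T + t·(U−T) with t = 32/33

t = 32/33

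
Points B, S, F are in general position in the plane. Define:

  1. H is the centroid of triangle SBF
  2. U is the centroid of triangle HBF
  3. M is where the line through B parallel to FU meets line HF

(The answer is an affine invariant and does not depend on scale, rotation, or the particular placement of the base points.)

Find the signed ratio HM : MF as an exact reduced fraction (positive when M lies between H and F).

Set B = (0, 0), S = (1, 0), F = (0, 1); any affine frame gives the same invariant.
1. H is the centroid of triangle SBF ⇒ H = (1/3, 1/3)
2. U is the centroid of triangle HBF ⇒ U = (1/9, 4/9)
3. M is where the line through B parallel to FU meets line HF ⇒ M = (-1/3, 5/3)
M = H + t·(F−H) with t = 2, so HM:MF = t:(1−t) = 2:-1

HM:MF = -2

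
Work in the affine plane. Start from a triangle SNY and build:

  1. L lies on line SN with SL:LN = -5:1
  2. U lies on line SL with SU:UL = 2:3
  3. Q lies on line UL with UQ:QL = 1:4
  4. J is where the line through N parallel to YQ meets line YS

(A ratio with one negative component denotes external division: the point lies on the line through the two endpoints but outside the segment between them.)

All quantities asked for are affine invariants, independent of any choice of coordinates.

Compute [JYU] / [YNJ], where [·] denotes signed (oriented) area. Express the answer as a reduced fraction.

Set S = (0, 0), N = (1, 0), Y = (0, 1); any affine frame gives the same invariant.
1. L lies on line SN with SL:LN = -5:1 ⇒ L = (5/4, 0)
2. U lies on line SL with SU:UL = 2:3 ⇒ U = (1/2, 0)
3. Q lies on line UL with UQ:QL = 1:4 ⇒ Q = (13/20, 0)
4. J is where the line through N parallel to YQ meets line YS ⇒ J = (0, 20/13)
2·[JYU] = 7/26, 2·[YNJ] = 7/13
[JYU]:[YNJ] = 7/26:7/13 = 1/2

[JYU]:[YNJ] = 1/2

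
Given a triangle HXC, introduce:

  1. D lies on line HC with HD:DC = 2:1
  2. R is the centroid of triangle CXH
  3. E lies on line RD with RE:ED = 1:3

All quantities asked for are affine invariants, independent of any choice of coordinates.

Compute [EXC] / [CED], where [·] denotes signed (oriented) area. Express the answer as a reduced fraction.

[EXC]:[CED] = -4

Set H = (0, 0), X = (1, 0), C = (0, 1); any affine frame gives the same invariant.
1. D lies on line HC with HD:DC = 2:1 ⇒ D = (0, 2/3)
2. R is the centroid of triangle CXH ⇒ R = (1/3, 1/3)
3. E lies on line RD with RE:ED = 1:3 ⇒ E = (1/4, 5/12)
2·[EXC] = 1/3, 2·[CED] = -1/12
[EXC]:[CED] = 1/3:-1/12 = -4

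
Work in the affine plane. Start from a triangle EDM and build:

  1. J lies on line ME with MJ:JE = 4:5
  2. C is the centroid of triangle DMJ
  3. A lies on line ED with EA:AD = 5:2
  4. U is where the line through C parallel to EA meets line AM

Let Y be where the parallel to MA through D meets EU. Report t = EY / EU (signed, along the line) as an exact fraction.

Work in coordinates with E = (0, 0), D = (1, 0), M = (0, 1).
1. J lies on line ME with MJ:JE = 4:5 ⇒ J = (0, 5/9)
2. C is the centroid of triangle DMJ ⇒ C = (1/3, 14/27)
3. A lies on line ED with EA:AD = 5:2 ⇒ A = (5/7, 0)
4. U is where the line through C parallel to EA meets line AM ⇒ U = (65/189, 14/27)
through D parallel to MA: direction (5/7, -1); meets EU at Y = (13/27, 98/135)
Y = E + t·(U−E) with t = 7/5

t = 7/5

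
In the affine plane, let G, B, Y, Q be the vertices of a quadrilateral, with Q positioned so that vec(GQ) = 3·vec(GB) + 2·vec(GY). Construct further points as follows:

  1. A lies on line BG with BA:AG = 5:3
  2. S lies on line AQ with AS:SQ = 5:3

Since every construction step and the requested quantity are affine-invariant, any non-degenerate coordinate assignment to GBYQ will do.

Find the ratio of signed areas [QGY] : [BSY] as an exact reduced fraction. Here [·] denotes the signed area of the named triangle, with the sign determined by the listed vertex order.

Assign G = (0, 0), B = (1, 0), Y = (0, 1), Q = (3, 2) — the answer is frame-independent, so this choice is without loss of generality.
1. A lies on line BG with BA:AG = 5:3 ⇒ A = (3/8, 0)
2. S lies on line AQ with AS:SQ = 5:3 ⇒ S = (129/64, 5/4)
2·[QGY] = -3, 2·[BSY] = 145/64
[QGY]:[BSY] = -3:145/64 = -192/145

[QGY]:[BSY] = -192/145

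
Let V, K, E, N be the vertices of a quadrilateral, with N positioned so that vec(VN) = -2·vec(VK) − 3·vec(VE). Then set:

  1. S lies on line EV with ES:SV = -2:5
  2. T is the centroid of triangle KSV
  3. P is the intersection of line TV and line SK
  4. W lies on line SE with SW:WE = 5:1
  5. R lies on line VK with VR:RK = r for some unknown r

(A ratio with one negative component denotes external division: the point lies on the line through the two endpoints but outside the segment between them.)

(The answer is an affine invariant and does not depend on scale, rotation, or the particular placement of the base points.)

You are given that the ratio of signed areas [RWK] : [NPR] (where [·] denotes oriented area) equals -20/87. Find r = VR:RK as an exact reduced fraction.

r = -5/4

Set V = (0, 0), K = (1, 0), E = (0, 1), N = (-2, -3); any affine frame gives the same invariant.
1. S lies on line EV with ES:SV = -2:5 ⇒ S = (0, 5/3)
2. T is the centroid of triangle KSV ⇒ T = (1/3, 5/9)
3. P is the intersection of line TV and line SK ⇒ P = (1/2, 5/6)
4. W lies on line SE with SW:WE = 5:1 ⇒ W = (0, 10/9)
5. With VR:RK = r, write λ = r/(r+1) so R = V + λ·(K−V); R is affine-linear in λ
Every point depending on R is an affine combination of R and λ-independent points, so each such coordinate is linear in λ; the λ² term in each signed area is a multiple of (K−V)×(K−V) = 0, so 2·[RWK] and 2·[NPR] are each linear in λ. Evaluating at λ=0 and λ=1:
  2·[RWK] = 10/9·λ − 10/9,   2·[NPR] = -23/6·λ − 1/6
So [RWK]:[NPR] = (10/9·λ − 10/9) / (-23/6·λ − 1/6). Setting this equal to -20/87:
  10/9·λ − 10/9 = -20/87·(-23/6·λ − 1/6)  ⇒  λ = 5
Then r = λ/(1−λ) = (5)/(-4) = -5/4. Check: with r = -5/4, R = (5, 0) and [RWK]:[NPR] = -20/87 as required.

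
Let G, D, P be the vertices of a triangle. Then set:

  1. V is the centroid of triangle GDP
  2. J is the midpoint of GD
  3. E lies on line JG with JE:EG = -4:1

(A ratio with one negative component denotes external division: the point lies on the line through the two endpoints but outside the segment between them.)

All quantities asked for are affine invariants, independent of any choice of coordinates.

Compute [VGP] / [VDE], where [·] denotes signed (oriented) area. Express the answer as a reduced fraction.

Work in coordinates with G = (0, 0), D = (1, 0), P = (0, 1).
1. V is the centroid of triangle GDP ⇒ V = (1/3, 1/3)
2. J is the midpoint of GD ⇒ J = (1/2, 0)
3. E lies on line JG with JE:EG = -4:1 ⇒ E = (-1/6, 0)
2·[VGP] = -1/3, 2·[VDE] = -7/18
[VGP]:[VDE] = -1/3:-7/18 = 6/7

[VGP]:[VDE] = 6/7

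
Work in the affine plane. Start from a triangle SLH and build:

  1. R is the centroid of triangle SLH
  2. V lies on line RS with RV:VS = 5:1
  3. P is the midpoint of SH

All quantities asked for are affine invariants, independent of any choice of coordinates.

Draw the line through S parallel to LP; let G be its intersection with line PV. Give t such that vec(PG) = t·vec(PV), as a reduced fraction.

t = 6/5

Set S = (0, 0), L = (1, 0), H = (0, 1); any affine frame gives the same invariant.
1. R is the centroid of triangle SLH ⇒ R = (1/3, 1/3)
2. V lies on line RS with RV:VS = 5:1 ⇒ V = (1/18, 1/18)
3. P is the midpoint of SH ⇒ P = (0, 1/2)
through S parallel to LP: direction (-1, 1/2); meets PV at G = (1/15, -1/30)
G = P + t·(V−P) with t = 6/5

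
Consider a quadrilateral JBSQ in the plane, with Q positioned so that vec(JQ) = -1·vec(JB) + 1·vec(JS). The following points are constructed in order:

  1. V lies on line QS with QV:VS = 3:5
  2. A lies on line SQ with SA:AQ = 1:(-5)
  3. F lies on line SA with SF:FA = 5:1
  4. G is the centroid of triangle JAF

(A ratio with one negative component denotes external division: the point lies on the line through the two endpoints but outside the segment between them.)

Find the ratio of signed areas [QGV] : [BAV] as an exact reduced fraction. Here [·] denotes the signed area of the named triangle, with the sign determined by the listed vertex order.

[QGV]:[BAV] = 1/7

Set J = (0, 0), B = (1, 0), S = (0, 1), Q = (-1, 1); any affine frame gives the same invariant.
1. V lies on line QS with QV:VS = 3:5 ⇒ V = (-5/8, 1)
2. A lies on line SQ with SA:AQ = 1:(-5) ⇒ A = (1/4, 1)
3. F lies on line SA with SF:FA = 5:1 ⇒ F = (5/24, 1)
4. G is the centroid of triangle JAF ⇒ G = (11/72, 2/3)
2·[QGV] = 1/8, 2·[BAV] = 7/8
[QGV]:[BAV] = 1/8:7/8 = 1/7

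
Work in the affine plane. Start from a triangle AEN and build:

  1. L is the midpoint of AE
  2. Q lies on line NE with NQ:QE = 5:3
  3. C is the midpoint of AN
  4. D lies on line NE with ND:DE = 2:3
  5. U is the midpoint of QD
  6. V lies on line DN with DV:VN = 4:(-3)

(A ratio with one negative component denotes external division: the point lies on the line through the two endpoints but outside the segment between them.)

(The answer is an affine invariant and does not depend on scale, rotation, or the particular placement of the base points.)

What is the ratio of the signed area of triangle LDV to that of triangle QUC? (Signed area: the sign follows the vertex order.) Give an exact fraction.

Choose coordinates A = (0, 0), E = (1, 0), N = (0, 1).
1. L is the midpoint of AE ⇒ L = (1/2, 0)
2. Q lies on line NE with NQ:QE = 5:3 ⇒ Q = (5/8, 3/8)
3. C is the midpoint of AN ⇒ C = (0, 1/2)
4. D lies on line NE with ND:DE = 2:3 ⇒ D = (2/5, 3/5)
5. U is the midpoint of QD ⇒ U = (41/80, 39/80)
6. V lies on line DN with DV:VN = 4:(-3) ⇒ V = (-6/5, 11/5)
2·[LDV] = 4/5, 2·[QUC] = 9/160
[LDV]:[QUC] = 4/5:9/160 = 128/9

[LDV]:[QUC] = 128/9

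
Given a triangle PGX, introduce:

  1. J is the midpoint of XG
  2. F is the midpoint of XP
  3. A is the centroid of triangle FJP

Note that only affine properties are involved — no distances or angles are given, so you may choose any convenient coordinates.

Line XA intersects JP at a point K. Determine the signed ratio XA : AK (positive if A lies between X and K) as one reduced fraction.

XA:AK = 5

Work in coordinates with P = (0, 0), G = (1, 0), X = (0, 1).
1. J is the midpoint of XG ⇒ J = (1/2, 1/2)
2. F is the midpoint of XP ⇒ F = (0, 1/2)
3. A is the centroid of triangle FJP ⇒ A = (1/6, 1/3)
line XA meets JP at K = (1/5, 1/5)
A = X + t·(K−X) with t = 5/6, so XA:AK = 5/6:1/6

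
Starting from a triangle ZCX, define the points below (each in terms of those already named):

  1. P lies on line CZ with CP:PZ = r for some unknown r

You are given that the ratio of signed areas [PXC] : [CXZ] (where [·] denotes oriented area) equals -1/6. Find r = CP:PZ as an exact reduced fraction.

r = 1/5

Assign Z = (0, 0), C = (1, 0), X = (0, 1) — the answer is frame-independent, so this choice is without loss of generality.
1. With CP:PZ = r, write λ = r/(r+1) so P = C + λ·(Z−C); P is affine-linear in λ
Every point depending on P is an affine combination of P and λ-independent points, so each such coordinate is linear in λ; the λ² term in each signed area is a multiple of (Z−C)×(Z−C) = 0, so 2·[PXC] and 2·[CXZ] are each linear in λ. Evaluating at λ=0 and λ=1:
  2·[PXC] = −λ,   2·[CXZ] = 1
So [PXC]:[CXZ] = (−λ) / (1). Setting this equal to -1/6:
  −λ = -1/6·(1)  ⇒  λ = 1/6
Then r = λ/(1−λ) = (1/6)/(5/6) = 1/5. Check: with r = 1/5, P = (5/6, 0) and [PXC]:[CXZ] = -1/6 as required.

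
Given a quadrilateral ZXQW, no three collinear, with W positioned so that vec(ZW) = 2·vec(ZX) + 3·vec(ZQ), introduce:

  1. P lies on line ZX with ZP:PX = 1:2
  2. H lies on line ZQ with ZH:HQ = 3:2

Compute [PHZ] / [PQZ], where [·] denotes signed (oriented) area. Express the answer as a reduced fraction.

Choose coordinates Z = (0, 0), X = (1, 0), Q = (0, 1), W = (2, 3).
1. P lies on line ZX with ZP:PX = 1:2 ⇒ P = (1/3, 0)
2. H lies on line ZQ with ZH:HQ = 3:2 ⇒ H = (0, 3/5)
2·[PHZ] = 1/5, 2·[PQZ] = 1/3
[PHZ]:[PQZ] = 1/5:1/3 = 3/5

[PHZ]:[PQZ] = 3/5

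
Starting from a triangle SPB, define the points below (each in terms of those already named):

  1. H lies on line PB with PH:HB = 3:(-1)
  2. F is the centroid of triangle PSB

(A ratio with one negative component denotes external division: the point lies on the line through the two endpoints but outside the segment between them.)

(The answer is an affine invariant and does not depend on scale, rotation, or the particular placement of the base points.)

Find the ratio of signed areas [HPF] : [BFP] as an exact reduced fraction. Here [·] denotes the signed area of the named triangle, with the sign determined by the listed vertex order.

[HPF]:[BFP] = -3/2

Work in coordinates with S = (0, 0), P = (1, 0), B = (0, 1).
1. H lies on line PB with PH:HB = 3:(-1) ⇒ H = (-1/2, 3/2)
2. F is the centroid of triangle PSB ⇒ F = (1/3, 1/3)
2·[HPF] = -1/2, 2·[BFP] = 1/3
[HPF]:[BFP] = -1/2:1/3 = -3/2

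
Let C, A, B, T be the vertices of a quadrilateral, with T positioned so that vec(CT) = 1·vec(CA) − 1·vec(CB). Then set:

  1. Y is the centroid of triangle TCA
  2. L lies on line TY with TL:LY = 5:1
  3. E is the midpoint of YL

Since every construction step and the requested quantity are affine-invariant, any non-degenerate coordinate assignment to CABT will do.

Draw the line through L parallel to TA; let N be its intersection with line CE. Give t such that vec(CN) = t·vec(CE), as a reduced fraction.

t = 26/25

Assign C = (0, 0), A = (1, 0), B = (0, 1), T = (1, -1) — the answer is frame-independent, so this choice is without loss of generality.
1. Y is the centroid of triangle TCA ⇒ Y = (2/3, -1/3)
2. L lies on line TY with TL:LY = 5:1 ⇒ L = (13/18, -4/9)
3. E is the midpoint of YL ⇒ E = (25/36, -7/18)
through L parallel to TA: direction (0, 1); meets CE at N = (13/18, -91/225)
N = C + t·(E−C) with t = 26/25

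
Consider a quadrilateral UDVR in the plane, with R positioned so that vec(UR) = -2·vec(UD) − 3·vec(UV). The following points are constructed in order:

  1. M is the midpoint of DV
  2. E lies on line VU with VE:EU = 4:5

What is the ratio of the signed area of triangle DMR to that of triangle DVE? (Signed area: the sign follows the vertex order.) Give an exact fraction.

Assign U = (0, 0), D = (1, 0), V = (0, 1), R = (-2, -3) — the answer is frame-independent, so this choice is without loss of generality.
1. M is the midpoint of DV ⇒ M = (1/2, 1/2)
2. E lies on line VU with VE:EU = 4:5 ⇒ E = (0, 5/9)
2·[DMR] = 3, 2·[DVE] = 4/9
[DMR]:[DVE] = 3:4/9 = 27/4

[DMR]:[DVE] = 27/4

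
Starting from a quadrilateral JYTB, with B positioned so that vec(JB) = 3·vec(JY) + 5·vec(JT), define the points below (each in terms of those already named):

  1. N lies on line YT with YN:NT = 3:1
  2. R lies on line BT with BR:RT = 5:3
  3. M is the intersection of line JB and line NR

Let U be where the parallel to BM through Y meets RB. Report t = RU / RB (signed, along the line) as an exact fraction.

t = 11/3

Choose coordinates J = (0, 0), Y = (1, 0), T = (0, 1), B = (3, 5).
1. N lies on line YT with YN:NT = 3:1 ⇒ N = (1/4, 3/4)
2. R lies on line BT with BR:RT = 5:3 ⇒ R = (9/8, 5/2)
3. M is the intersection of line JB and line NR ⇒ M = (-3/4, -5/4)
through Y parallel to BM: direction (-15/4, -25/4); meets RB at U = (8, 35/3)
U = R + t·(B−R) with t = 11/3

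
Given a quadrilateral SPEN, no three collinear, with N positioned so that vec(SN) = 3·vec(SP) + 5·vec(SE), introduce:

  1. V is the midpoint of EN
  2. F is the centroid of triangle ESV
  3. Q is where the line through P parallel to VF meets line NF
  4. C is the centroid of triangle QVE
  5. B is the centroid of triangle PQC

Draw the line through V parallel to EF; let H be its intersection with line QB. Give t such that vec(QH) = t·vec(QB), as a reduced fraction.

t = 207/142

Assign S = (0, 0), P = (1, 0), E = (0, 1), N = (3, 5) — the answer is frame-independent, so this choice is without loss of generality.
1. V is the midpoint of EN ⇒ V = (3/2, 3)
2. F is the centroid of triangle ESV ⇒ F = (1/2, 4/3)
3. Q is where the line through P parallel to VF meets line NF ⇒ Q = (34/3, 155/9)
4. C is the centroid of triangle QVE ⇒ C = (77/18, 191/27)
5. B is the centroid of triangle PQC ⇒ B = (299/54, 656/81)
through V parallel to EF: direction (1/2, 1/3); meets QB at H = (819/284, 557/142)
H = Q + t·(B−Q) with t = 207/142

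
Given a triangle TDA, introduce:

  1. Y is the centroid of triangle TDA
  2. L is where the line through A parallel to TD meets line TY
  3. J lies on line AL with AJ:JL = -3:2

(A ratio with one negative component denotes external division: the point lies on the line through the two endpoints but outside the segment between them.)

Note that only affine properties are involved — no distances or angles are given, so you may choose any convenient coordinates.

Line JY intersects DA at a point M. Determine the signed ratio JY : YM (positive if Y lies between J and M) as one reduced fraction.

JY:YM = -10

Assign T = (0, 0), D = (1, 0), A = (0, 1) — the answer is frame-independent, so this choice is without loss of generality.
1. Y is the centroid of triangle TDA ⇒ Y = (1/3, 1/3)
2. L is where the line through A parallel to TD meets line TY ⇒ L = (1, 1)
3. J lies on line AL with AJ:JL = -3:2 ⇒ J = (3, 1)
line JY meets DA at M = (3/5, 2/5)
Y = J + t·(M−J) with t = 10/9, so JY:YM = 10/9:-1/9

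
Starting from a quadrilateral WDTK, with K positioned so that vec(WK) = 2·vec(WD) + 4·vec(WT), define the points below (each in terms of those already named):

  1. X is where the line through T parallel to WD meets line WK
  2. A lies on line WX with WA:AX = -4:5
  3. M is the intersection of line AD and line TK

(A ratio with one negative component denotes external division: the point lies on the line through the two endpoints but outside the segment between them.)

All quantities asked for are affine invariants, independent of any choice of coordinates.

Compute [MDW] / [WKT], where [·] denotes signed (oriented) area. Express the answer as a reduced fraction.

[MDW]:[WKT] = 10

Work in coordinates with W = (0, 0), D = (1, 0), T = (0, 1), K = (2, 4).
1. X is where the line through T parallel to WD meets line WK ⇒ X = (1/2, 1)
2. A lies on line WX with WA:AX = -4:5 ⇒ A = (-2, -4)
3. M is the intersection of line AD and line TK ⇒ M = (-14, -20)
2·[MDW] = 20, 2·[WKT] = 2
[MDW]:[WKT] = 20:2 = 10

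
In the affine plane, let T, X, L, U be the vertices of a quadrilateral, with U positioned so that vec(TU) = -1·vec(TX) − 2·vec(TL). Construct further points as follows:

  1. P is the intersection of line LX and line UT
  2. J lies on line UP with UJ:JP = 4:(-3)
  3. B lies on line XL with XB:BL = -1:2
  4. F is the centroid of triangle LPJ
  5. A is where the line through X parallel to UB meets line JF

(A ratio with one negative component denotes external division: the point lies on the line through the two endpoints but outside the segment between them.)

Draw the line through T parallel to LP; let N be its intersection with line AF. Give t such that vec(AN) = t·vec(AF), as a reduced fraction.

Work in coordinates with T = (0, 0), X = (1, 0), L = (0, 1), U = (-1, -2).
1. P is the intersection of line LX and line UT ⇒ P = (1/3, 2/3)
2. J lies on line UP with UJ:JP = 4:(-3) ⇒ J = (13/3, 26/3)
3. B lies on line XL with XB:BL = -1:2 ⇒ B = (2, -1)
4. F is the centroid of triangle LPJ ⇒ F = (14/9, 31/9)
5. A is where the line through X parallel to UB meets line JF ⇒ A = (-16/29, -15/29)
through T parallel to LP: direction (1/3, -1/3); meets AF at N = (-13/72, 13/72)
N = A + t·(F−A) with t = 31/176

t = 31/176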